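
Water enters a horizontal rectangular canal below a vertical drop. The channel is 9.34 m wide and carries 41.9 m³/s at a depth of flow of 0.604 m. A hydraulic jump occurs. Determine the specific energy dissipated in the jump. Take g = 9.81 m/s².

ΔE = 0.904 m

q = Q/b = 41.9/9.34 = 4.49 m²/s; V₁ = q/y₁ = 7.43 m/s. Fr₁ = V₁/√(g·y₁) = 3.05.
From the momentum equation for a rectangular channel, y₂/y₁ = ½[√(1 + 8Fr₁²) − 1] = ½[√75.48 − 1] = 3.84.
y₂ = 3.84 × 0.604 = 2.32 m.
V₂ = q/y₂ = 4.49/2.32 = 1.93 m/s. E₁ = y₁ + V₁²/2g = 3.42 m; E₂ = y₂ + V₂²/2g = 2.51 m. ΔE = E₁ − E₂ = 0.904 m.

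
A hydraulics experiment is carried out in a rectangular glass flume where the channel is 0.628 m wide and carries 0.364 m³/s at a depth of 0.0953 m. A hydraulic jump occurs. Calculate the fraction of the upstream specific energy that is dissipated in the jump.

q = Q/b = 0.364/0.628 = 0.580 m²/s; V₁ = q/y₁ = 6.08 m/s. Fr₁ = V₁/√(g·y₁) = 6.29.
Conjugate-depth relation: y₂/y₁ = ½[√(1 + 8Fr₁²) − 1] = ½[√317.5 − 1] = 8.41.
y₂ = 8.41 × 0.0953 = 0.801 m.
E₁ = y₁ + V₁²/2g = 1.98 m. ΔE = (y₂ − y₁)³/(4y₁y₂) = 1.15 m. ΔE/E₁ = 1.15/1.98 = 0.582.

ΔE/E₁ = 0.582 (58.2%)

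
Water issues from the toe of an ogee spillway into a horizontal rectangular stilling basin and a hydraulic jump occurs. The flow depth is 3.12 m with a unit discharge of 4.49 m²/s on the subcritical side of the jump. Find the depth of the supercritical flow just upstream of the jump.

V₂ = q/y₂ = 4.49/3.12 = 1.44 m/s; Fr₂ = V₂/√(g·y₂) = 0.260.
Applying the sequent-depth relation in reverse, y₁/y₂ = ½[√(1 + 8Fr₂²) − 1] = ½[√1.541 − 1] = 0.121.
y₁ = 0.121 × 3.12 = 0.377 m.

y₁ = 0.377 m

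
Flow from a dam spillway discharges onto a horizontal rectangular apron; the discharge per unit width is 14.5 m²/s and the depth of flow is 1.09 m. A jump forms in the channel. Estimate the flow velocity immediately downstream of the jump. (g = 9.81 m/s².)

V₂ = 2.52 m/s

V₁ = q/y₁ = 14.5/1.09 = 13.3 m/s. Fr₁ = V₁/√(g·y₁) = 13.3/√(9.81×1.09) = 4.07.
By Bélanger, y₂/y₁ = ½[√(1 + 8Fr₁²) − 1] = ½[√133.4 − 1] = 5.27.
y₂ = 5.27 × 1.09 = 5.75 m.
V₂ = q/y₂ = 14.5/5.75 = 2.52 m/s.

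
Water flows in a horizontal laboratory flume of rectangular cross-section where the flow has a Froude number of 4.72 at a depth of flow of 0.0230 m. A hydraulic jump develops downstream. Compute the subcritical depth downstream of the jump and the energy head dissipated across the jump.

Fr₁ = 4.72 (given).
By Bélanger, y₂/y₁ = ½[√(1 + 8Fr₁²) − 1] = ½[√179.2 − 1] = 6.19.
y₂ = 6.19 × 0.0230 = 0.142 m.
V₁ = Fr₁·√(g·y₁) = 4.72×√(9.81×0.0230) = 2.24 m/s; q = V₁·y₁ = 0.0516 m²/s. V₂ = q/y₂ = 0.0516/0.142 = 0.362 m/s. E₁ = y₁ + V₁²/2g = 0.279 m; E₂ = y₂ + V₂²/2g = 0.149 m. ΔE = E₁ − E₂ = 0.130 m.

y₂ = 0.142 m; ΔE = 0.130 m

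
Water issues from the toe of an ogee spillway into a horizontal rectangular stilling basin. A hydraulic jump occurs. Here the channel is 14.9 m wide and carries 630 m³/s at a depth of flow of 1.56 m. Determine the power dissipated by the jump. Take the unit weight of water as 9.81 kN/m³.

q = Q/b = 630/14.9 = 42.3 m²/s; V₁ = q/y₁ = 27.1 m/s. Fr₁ = V₁/√(g·y₁) = 6.93.
Conjugate-depth relation: y₂/y₁ = ½[√(1 + 8Fr₁²) − 1] = ½[√385.0 − 1] = 9.31.
y₂ = 9.31 × 1.56 = 14.5 m.
Head loss: ΔE = (y₂ − y₁)³/(4y₁y₂) = (14.5 − 1.56)³/(4×1.56×14.5) = 2179/90.6 = 24.0 m.
P = γ·Q·ΔE = 9.81 × 630 × 24.0 = 148606 kW.

P = 148606 kW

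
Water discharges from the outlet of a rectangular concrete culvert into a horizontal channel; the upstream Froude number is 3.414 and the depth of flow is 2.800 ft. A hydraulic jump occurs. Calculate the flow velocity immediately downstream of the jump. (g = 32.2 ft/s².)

Fr₁ = 3.414 (given).
Conjugate-depth relation: y₂/y₁ = ½[√(1 + 8Fr₁²) − 1] = ½[√94.243 − 1] = 4.354.
y₂ = 4.354 × 2.800 = 12.19 ft.
V₁ = Fr₁·√(g·y₁) = 3.414×√(32.2×2.800) = 32.42 ft/s; q = V₁·y₁ = 90.77 ft²/s.
V₂ = q/y₂ = 90.77/12.19 = 7.445 ft/s.

V₂ = 7.445 ft/s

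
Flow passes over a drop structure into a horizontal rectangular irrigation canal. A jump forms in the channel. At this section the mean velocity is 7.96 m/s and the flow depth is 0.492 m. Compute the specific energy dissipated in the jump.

ΔE = 1.28 m

Fr₁ = V₁/√(g·y₁) = 7.96/√(9.81×0.492) = 3.62.
Conjugate-depth relation: y₂/y₁ = ½[√(1 + 8Fr₁²) − 1] = ½[√106.0 − 1] = 4.65.
y₂ = 4.65 × 0.492 = 2.29 m.
Head loss: ΔE = (y₂ − y₁)³/(4y₁y₂) = (2.29 − 0.492)³/(4×0.492×2.29) = 5.78/4.50 = 1.28 m.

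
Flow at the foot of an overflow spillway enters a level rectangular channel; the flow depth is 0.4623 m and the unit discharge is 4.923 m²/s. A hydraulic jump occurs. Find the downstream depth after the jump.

V₁ = q/y₁ = 4.923/0.4623 = 10.65 m/s. Fr₁ = V₁/√(g·y₁) = 10.65/√(9.81×0.4623) = 5.000.
Conjugate-depth relation: y₂/y₁ = ½[√(1 + 8Fr₁²) − 1] = ½[√201.04 − 1] = 6.589.
y₂ = 6.589 × 0.4623 = 3.046 m.

y₂ = 3.046 m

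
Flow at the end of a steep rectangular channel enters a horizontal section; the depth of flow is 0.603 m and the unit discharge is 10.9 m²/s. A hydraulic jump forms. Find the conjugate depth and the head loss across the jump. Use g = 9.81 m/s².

y₂ = 6.04 m; ΔE = 11.0 m

V₁ = q/y₁ = 10.9/0.603 = 18.1 m/s. Fr₁ = V₁/√(g·y₁) = 18.1/√(9.81×0.603) = 7.43.
Conjugate-depth relation: y₂/y₁ = ½[√(1 + 8Fr₁²) − 1] = ½[√442.9 − 1] = 10.0.
y₂ = 10.0 × 0.603 = 6.04 m.
V₂ = q/y₂ = 10.9/6.04 = 1.80 m/s. E₁ = y₁ + V₁²/2g = 17.3 m; E₂ = y₂ + V₂²/2g = 6.21 m. ΔE = E₁ − E₂ = 11.0 m.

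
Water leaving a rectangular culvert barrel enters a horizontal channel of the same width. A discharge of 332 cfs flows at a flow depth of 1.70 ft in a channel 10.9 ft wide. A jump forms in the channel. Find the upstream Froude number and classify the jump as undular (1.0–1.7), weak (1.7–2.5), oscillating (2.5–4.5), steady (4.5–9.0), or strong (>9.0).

Fr₁ = 2.42; weak jump

q = Q/b = 332/10.9 = 30.5 ft²/s; V₁ = q/y₁ = 17.9 ft/s. Fr₁ = V₁/√(g·y₁) = 2.42.
Fr₁ = 2.42 lies in the weak range.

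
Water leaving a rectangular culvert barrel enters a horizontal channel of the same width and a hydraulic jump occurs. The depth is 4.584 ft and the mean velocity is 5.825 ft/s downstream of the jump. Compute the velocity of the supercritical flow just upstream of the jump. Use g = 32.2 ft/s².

V₁ = 17.01 ft/s

Fr₂ = V₂/√(g·y₂) = 5.825/√(32.2×4.584) = 0.4795.
Applying the sequent-depth relation in reverse, y₁/y₂ = ½[√(1 + 8Fr₂²) − 1] = ½[√2.8390 − 1] = 0.3425.
y₁ = 0.3425 × 4.584 = 1.570 ft.
V₁ = q/y₁ = 26.70/1.570 = 17.01 ft/s.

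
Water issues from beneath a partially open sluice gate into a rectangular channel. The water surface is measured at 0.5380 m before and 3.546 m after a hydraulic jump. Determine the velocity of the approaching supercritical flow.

For a rectangular channel the momentum equation gives q² = ½·g·y₁·y₂·(y₁ + y₂) = ½×9.81×0.5380×3.546×4.084 = 38.22.
q = √38.22 = 6.182 m²/s.
V₁ = q/y₁ = 6.182/0.5380 = 11.49 m/s.

V₁ = 11.49 m/s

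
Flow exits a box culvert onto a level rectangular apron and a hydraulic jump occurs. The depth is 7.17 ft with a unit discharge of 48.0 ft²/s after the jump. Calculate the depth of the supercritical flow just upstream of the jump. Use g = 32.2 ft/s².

V₂ = q/y₂ = 48.0/7.17 = 6.69 ft/s; Fr₂ = V₂/√(g·y₂) = 0.441.
From the momentum equation (using Fr₂), y₁/y₂ = ½[√(1 + 8Fr₂²) − 1] = ½[√2.553 − 1] = 0.299.
y₁ = 0.299 × 7.17 = 2.14 ft.

y₁ = 2.14 ft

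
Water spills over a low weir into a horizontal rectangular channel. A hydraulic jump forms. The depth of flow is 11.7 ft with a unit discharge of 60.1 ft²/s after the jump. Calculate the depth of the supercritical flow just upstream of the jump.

V₂ = q/y₂ = 60.1/11.7 = 5.14 ft/s; Fr₂ = V₂/√(g·y₂) = 0.265.
Applying the sequent-depth relation in reverse, y₁/y₂ = ½[√(1 + 8Fr₂²) − 1] = ½[√1.560 − 1] = 0.125.
y₁ = 0.125 × 11.7 = 1.46 ft.

y₁ = 1.46 ft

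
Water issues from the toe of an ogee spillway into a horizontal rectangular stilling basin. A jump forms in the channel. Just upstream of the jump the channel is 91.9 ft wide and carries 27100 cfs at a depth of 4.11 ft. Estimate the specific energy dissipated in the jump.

ΔE = 48.6 ft

q = Q/b = 27100/91.9 = 295 ft²/s; V₁ = q/y₁ = 71.7 ft/s. Fr₁ = V₁/√(g·y₁) = 6.24.
From the momentum equation for a rectangular channel, y₂/y₁ = ½[√(1 + 8Fr₁²) − 1] = ½[√312.2 − 1] = 8.33.
y₂ = 8.33 × 4.11 = 34.3 ft.
Head loss: ΔE = (y₂ − y₁)³/(4y₁y₂) = (34.3 − 4.11)³/(4×4.11×34.3) = 27391/563 = 48.6 ft.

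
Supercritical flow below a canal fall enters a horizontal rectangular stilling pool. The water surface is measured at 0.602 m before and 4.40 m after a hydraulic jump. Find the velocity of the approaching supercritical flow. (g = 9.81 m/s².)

For a rectangular channel the momentum equation gives q² = ½·g·y₁·y₂·(y₁ + y₂) = ½×9.81×0.602×4.40×5.00 = 65.0.
q = √65.0 = 8.06 m²/s.
V₁ = q/y₁ = 8.06/0.602 = 13.4 m/s.

V₁ = 13.4 m/s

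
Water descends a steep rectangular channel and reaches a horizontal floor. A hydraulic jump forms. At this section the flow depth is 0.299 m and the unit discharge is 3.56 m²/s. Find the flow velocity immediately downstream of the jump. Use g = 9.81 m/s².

V₂ = 1.27 m/s

V₁ = q/y₁ = 3.56/0.299 = 11.9 m/s. Fr₁ = V₁/√(g·y₁) = 11.9/√(9.81×0.299) = 6.95.
Sequent-depth ratio: y₂/y₁ = ½[√(1 + 8Fr₁²) − 1] = ½[√387.6 − 1] = 9.34.
y₂ = 9.34 × 0.299 = 2.79 m.
V₂ = q/y₂ = 3.56/2.79 = 1.27 m/s.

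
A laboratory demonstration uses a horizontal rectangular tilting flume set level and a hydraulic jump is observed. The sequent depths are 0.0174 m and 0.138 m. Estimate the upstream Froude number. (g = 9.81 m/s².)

Fr₁ = 5.95

For a rectangular channel the momentum equation gives q² = ½·g·y₁·y₂·(y₁ + y₂) = ½×9.81×0.0174×0.138×0.155 = 0.00183.
q = √0.00183 = 0.0428 m²/s.
V₁ = q/y₁ = 2.46 m/s; Fr₁ = V₁/√(g·y₁) = 5.95.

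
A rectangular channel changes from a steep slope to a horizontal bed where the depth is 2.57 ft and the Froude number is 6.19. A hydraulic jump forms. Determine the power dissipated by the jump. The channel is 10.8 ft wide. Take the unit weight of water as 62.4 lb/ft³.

Fr₁ = 6.19 (given).
By Bélanger, y₂/y₁ = ½[√(1 + 8Fr₁²) − 1] = ½[√307.5 − 1] = 8.27.
y₂ = 8.27 × 2.57 = 21.2 ft.
V₁ = Fr₁·√(g·y₁) = 6.19×√(32.2×2.57) = 56.3 ft/s; q = V₁·y₁ = 145 ft²/s. V₂ = q/y₂ = 145/21.2 = 6.81 ft/s. E₁ = y₁ + V₁²/2g = 51.8 ft; E₂ = y₂ + V₂²/2g = 22.0 ft. ΔE = E₁ − E₂ = 29.8 ft.
Q = q·b = 145 × 10.8 = 1563 cfs. P = γ·Q·ΔE/550 = 62.4 × 1563 × 29.8 / 550 = 5291 hp.

P = 5291 hp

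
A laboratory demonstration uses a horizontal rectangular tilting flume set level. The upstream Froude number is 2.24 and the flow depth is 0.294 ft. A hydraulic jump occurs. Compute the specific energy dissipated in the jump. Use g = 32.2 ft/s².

Fr₁ = 2.24 (given).
Conjugate-depth relation: y₂/y₁ = ½[√(1 + 8Fr₁²) − 1] = ½[√41.14 − 1] = 2.71.
y₂ = 2.71 × 0.294 = 0.796 ft.
V₁ = Fr₁·√(g·y₁) = 2.24×√(32.2×0.294) = 6.89 ft/s; q = V₁·y₁ = 2.03 ft²/s. V₂ = q/y₂ = 2.03/0.796 = 2.55 ft/s. E₁ = y₁ + V₁²/2g = 1.03 ft; E₂ = y₂ + V₂²/2g = 0.897 ft. ΔE = E₁ − E₂ = 0.135 ft.

ΔE = 0.135 ft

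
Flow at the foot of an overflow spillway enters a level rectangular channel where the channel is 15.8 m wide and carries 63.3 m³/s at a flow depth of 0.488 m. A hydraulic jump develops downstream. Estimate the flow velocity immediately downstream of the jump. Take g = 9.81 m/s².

q = Q/b = 63.3/15.8 = 4.01 m²/s; V₁ = q/y₁ = 8.21 m/s. Fr₁ = V₁/√(g·y₁) = 3.75.
Conjugate-depth relation: y₂/y₁ = ½[√(1 + 8Fr₁²) − 1] = ½[√113.6 − 1] = 4.83.
y₂ = 4.83 × 0.488 = 2.36 m.
V₂ = q/y₂ = 4.01/2.36 = 1.70 m/s.

V₂ = 1.70 m/s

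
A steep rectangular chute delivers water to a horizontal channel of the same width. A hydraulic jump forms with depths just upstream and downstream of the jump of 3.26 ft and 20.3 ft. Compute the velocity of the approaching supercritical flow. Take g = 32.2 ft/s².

V₁ = 48.6 ft/s

For a rectangular channel the momentum equation gives q² = ½·g·y₁·y₂·(y₁ + y₂) = ½×32.2×3.26×20.3×23.6 = 25102.
q = √25102 = 158 ft²/s.
V₁ = q/y₁ = 158/3.26 = 48.6 ft/s.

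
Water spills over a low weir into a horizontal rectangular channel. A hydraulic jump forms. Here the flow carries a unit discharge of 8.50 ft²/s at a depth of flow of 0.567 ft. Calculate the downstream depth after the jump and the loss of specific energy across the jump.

V₁ = q/y₁ = 8.50/0.567 = 15.0 ft/s. Fr₁ = V₁/√(g·y₁) = 15.0/√(32.2×0.567) = 3.51.
Bélanger equation: y₂/y₁ = ½[√(1 + 8Fr₁²) − 1] = ½[√99.47 − 1] = 4.49.
y₂ = 4.49 × 0.567 = 2.54 ft.
Head loss: ΔE = (y₂ − y₁)³/(4y₁y₂) = (2.54 − 0.567)³/(4×0.567×2.54) = 7.73/5.77 = 1.34 ft.

y₂ = 2.54 ft; ΔE = 1.34 ft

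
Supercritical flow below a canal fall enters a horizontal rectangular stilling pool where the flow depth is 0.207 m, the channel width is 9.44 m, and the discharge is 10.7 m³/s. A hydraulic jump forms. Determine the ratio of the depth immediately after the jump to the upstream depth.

y₂/y₁ = 4.96

q = Q/b = 10.7/9.44 = 1.13 m²/s; V₁ = q/y₁ = 5.48 m/s. Fr₁ = V₁/√(g·y₁) = 3.84.
Conjugate-depth relation: y₂/y₁ = ½[√(1 + 8Fr₁²) − 1] = ½[√119.1 − 1] = 4.96.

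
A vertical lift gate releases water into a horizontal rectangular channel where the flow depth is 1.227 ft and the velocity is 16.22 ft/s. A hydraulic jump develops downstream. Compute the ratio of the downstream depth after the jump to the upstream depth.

Fr₁ = V₁/√(g·y₁) = 16.22/√(32.2×1.227) = 2.580.
Sequent-depth ratio: y₂/y₁ = ½[√(1 + 8Fr₁²) − 1] = ½[√54.271 − 1] = 3.183.

y₂/y₁ = 3.183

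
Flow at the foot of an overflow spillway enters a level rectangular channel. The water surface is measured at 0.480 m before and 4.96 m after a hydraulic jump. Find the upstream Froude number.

Fr₁ = 7.65

For a rectangular channel the momentum equation gives q² = ½·g·y₁·y₂·(y₁ + y₂) = ½×9.81×0.480×4.96×5.44 = 63.5.
q = √63.5 = 7.97 m²/s.
V₁ = q/y₁ = 16.6 m/s; Fr₁ = V₁/√(g·y₁) = 7.65.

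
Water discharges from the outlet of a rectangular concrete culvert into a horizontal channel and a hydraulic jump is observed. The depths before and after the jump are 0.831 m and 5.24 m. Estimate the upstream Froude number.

For a rectangular channel the momentum equation gives q² = ½·g·y₁·y₂·(y₁ + y₂) = ½×9.81×0.831×5.24×6.07 = 130.
q = √130 = 11.4 m²/s.
V₁ = q/y₁ = 13.7 m/s; Fr₁ = V₁/√(g·y₁) = 4.80.

Fr₁ = 4.80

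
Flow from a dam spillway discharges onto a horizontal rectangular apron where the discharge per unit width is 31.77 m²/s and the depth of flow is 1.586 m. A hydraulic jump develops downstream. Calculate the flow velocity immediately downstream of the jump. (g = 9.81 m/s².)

V₂ = 2.990 m/s

V₁ = q/y₁ = 31.77/1.586 = 20.03 m/s. Fr₁ = V₁/√(g·y₁) = 20.03/√(9.81×1.586) = 5.078.
Conjugate-depth relation: y₂/y₁ = ½[√(1 + 8Fr₁²) − 1] = ½[√207.32 − 1] = 6.699.
y₂ = 6.699 × 1.586 = 10.63 m.
V₂ = q/y₂ = 31.77/10.63 = 2.990 m/s.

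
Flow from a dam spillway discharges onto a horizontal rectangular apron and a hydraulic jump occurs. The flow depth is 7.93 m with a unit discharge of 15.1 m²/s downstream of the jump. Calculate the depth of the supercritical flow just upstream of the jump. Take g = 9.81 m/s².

y₁ = 0.681 m

V₂ = q/y₂ = 15.1/7.93 = 1.90 m/s; Fr₂ = V₂/√(g·y₂) = 0.216.
The Bélanger relation is symmetric: y₁/y₂ = ½[√(1 + 8Fr₂²) − 1] = ½[√1.373 − 1] = 0.0858.
y₁ = 0.0858 × 7.93 = 0.681 m.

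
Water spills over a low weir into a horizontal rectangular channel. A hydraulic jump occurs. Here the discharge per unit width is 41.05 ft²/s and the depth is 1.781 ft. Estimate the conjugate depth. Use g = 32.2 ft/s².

y₂ = 6.827 ft

V₁ = q/y₁ = 41.05/1.781 = 23.05 ft/s. Fr₁ = V₁/√(g·y₁) = 23.05/√(32.2×1.781) = 3.044.
Sequent-depth ratio: y₂/y₁ = ½[√(1 + 8Fr₁²) − 1] = ½[√75.109 − 1] = 3.833.
y₂ = 3.833 × 1.781 = 6.827 ft.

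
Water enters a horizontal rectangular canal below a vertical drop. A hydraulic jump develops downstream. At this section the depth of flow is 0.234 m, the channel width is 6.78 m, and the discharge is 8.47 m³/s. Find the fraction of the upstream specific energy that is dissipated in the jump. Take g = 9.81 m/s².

ΔE/E₁ = 0.332 (33.2%)

q = Q/b = 8.47/6.78 = 1.25 m²/s; V₁ = q/y₁ = 5.34 m/s. Fr₁ = V₁/√(g·y₁) = 3.52.
By Bélanger, y₂/y₁ = ½[√(1 + 8Fr₁²) − 1] = ½[√100.3 − 1] = 4.51.
y₂ = 4.51 × 0.234 = 1.05 m.
E₁ = y₁ + V₁²/2g = 1.69 m. ΔE = (y₂ − y₁)³/(4y₁y₂) = 0.560 m. ΔE/E₁ = 0.560/1.69 = 0.332.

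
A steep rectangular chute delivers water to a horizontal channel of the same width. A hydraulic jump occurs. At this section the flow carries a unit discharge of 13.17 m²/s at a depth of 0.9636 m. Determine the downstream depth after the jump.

y₂ = 5.595 m

V₁ = q/y₁ = 13.17/0.9636 = 13.67 m/s. Fr₁ = V₁/√(g·y₁) = 13.67/√(9.81×0.9636) = 4.445.
Conjugate-depth relation: y₂/y₁ = ½[√(1 + 8Fr₁²) − 1] = ½[√159.09 − 1] = 5.807.
y₂ = 5.807 × 0.9636 = 5.595 m.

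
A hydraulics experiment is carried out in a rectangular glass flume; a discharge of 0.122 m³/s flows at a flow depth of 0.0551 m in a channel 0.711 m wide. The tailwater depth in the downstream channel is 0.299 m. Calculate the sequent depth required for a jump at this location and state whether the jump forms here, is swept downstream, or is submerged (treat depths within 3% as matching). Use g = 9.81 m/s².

y₂ = 0.304 m; the jump forms here

q = Q/b = 0.122/0.711 = 0.172 m²/s; V₁ = q/y₁ = 3.11 m/s. Fr₁ = V₁/√(g·y₁) = 4.24.
Sequent-depth ratio: y₂/y₁ = ½[√(1 + 8Fr₁²) − 1] = ½[√144.5 − 1] = 5.51.
y₂ = 5.51 × 0.0551 = 0.304 m.
Tailwater y_tw = 0.299 m: y_tw ≈ y₂, so the jump forms here.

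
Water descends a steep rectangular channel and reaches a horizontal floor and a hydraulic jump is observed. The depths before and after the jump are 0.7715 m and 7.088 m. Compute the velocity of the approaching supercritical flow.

V₁ = 18.82 m/s

For a rectangular channel the momentum equation gives q² = ½·g·y₁·y₂·(y₁ + y₂) = ½×9.81×0.7715×7.088×7.859 = 210.8.
q = √210.8 = 14.52 m²/s.
V₁ = q/y₁ = 14.52/0.7715 = 18.82 m/s.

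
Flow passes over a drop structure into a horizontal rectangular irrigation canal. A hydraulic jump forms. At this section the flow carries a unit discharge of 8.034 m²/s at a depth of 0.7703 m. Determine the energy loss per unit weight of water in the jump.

ΔE = 2.317 m

V₁ = q/y₁ = 8.034/0.7703 = 10.43 m/s. Fr₁ = V₁/√(g·y₁) = 10.43/√(9.81×0.7703) = 3.794.
Bélanger equation: y₂/y₁ = ½[√(1 + 8Fr₁²) − 1] = ½[√116.16 − 1] = 4.889.
y₂ = 4.889 × 0.7703 = 3.766 m.
V₂ = q/y₂ = 8.034/3.766 = 2.133 m/s. E₁ = y₁ + V₁²/2g = 6.315 m; E₂ = y₂ + V₂²/2g = 3.998 m. ΔE = E₁ − E₂ = 2.317 m.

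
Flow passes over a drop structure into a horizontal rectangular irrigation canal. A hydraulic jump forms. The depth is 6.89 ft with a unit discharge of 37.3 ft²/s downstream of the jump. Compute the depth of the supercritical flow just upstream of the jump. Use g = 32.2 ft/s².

V₂ = q/y₂ = 37.3/6.89 = 5.41 ft/s; Fr₂ = V₂/√(g·y₂) = 0.363.
From the momentum equation (using Fr₂), y₁/y₂ = ½[√(1 + 8Fr₂²) − 1] = ½[√2.057 − 1] = 0.217.
y₁ = 0.217 × 6.89 = 1.50 ft.

y₁ = 1.50 ft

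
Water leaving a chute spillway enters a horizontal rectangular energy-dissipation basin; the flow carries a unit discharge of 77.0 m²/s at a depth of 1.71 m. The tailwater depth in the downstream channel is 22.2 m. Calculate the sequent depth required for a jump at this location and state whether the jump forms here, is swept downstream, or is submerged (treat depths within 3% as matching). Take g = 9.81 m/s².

V₁ = q/y₁ = 77.0/1.71 = 45.0 m/s. Fr₁ = V₁/√(g·y₁) = 45.0/√(9.81×1.71) = 11.0.
By Bélanger, y₂/y₁ = ½[√(1 + 8Fr₁²) − 1] = ½[√968.0 − 1] = 15.1.
y₂ = 15.1 × 1.71 = 25.7 m.
Tailwater y_tw = 22.2 m: y_tw < y₂, so the jump is swept downstream.

y₂ = 25.7 m; the jump is swept downstream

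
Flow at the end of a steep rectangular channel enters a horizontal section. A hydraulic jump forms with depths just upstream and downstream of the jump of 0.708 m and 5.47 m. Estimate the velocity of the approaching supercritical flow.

V₁ = 15.3 m/s

For a rectangular channel the momentum equation gives q² = ½·g·y₁·y₂·(y₁ + y₂) = ½×9.81×0.708×5.47×6.18 = 117.
q = √117 = 10.8 m²/s.
V₁ = q/y₁ = 10.8/0.708 = 15.3 m/s.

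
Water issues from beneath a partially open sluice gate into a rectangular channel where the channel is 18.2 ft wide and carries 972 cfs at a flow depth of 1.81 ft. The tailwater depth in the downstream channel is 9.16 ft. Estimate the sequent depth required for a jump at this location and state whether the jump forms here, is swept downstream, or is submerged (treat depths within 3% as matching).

q = Q/b = 972/18.2 = 53.4 ft²/s; V₁ = q/y₁ = 29.5 ft/s. Fr₁ = V₁/√(g·y₁) = 3.86.
By Bélanger, y₂/y₁ = ½[√(1 + 8Fr₁²) − 1] = ½[√120.5 − 1] = 4.99.
y₂ = 4.99 × 1.81 = 9.03 ft.
Tailwater y_tw = 9.16 ft: y_tw ≈ y₂, so the jump forms here.

y₂ = 9.03 ft; the jump forms here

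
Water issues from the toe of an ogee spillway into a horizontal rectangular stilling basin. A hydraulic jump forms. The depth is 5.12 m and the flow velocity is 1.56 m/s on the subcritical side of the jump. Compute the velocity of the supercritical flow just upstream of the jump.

V₁ = 17.5 m/s

Fr₂ = V₂/√(g·y₂) = 1.56/√(9.81×5.12) = 0.220.
The Bélanger relation is symmetric: y₁/y₂ = ½[√(1 + 8Fr₂²) − 1] = ½[√1.388 − 1] = 0.0890.
y₁ = 0.0890 × 5.12 = 0.456 m.
V₁ = q/y₁ = 7.99/0.456 = 17.5 m/s.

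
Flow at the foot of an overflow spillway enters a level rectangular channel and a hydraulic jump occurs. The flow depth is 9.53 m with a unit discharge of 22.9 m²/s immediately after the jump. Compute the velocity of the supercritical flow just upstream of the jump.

V₁ = 21.6 m/s

V₂ = q/y₂ = 22.9/9.53 = 2.40 m/s; Fr₂ = V₂/√(g·y₂) = 0.249.
Since the conjugate-depth ratio holds either way, y₁/y₂ = ½[√(1 + 8Fr₂²) − 1] = ½[√1.494 − 1] = 0.111.
y₁ = 0.111 × 9.53 = 1.06 m.
V₁ = q/y₁ = 22.9/1.06 = 21.6 m/s.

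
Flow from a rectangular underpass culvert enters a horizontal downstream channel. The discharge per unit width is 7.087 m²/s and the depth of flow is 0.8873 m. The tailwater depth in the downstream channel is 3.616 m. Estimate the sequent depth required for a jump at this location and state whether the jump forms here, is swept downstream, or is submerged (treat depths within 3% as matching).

y₂ = 2.982 m; the jump is submerged

V₁ = q/y₁ = 7.087/0.8873 = 7.987 m/s. Fr₁ = V₁/√(g·y₁) = 7.987/√(9.81×0.8873) = 2.707.
From the momentum equation for a rectangular channel, y₂/y₁ = ½[√(1 + 8Fr₁²) − 1] = ½[√59.632 − 1] = 3.361.
y₂ = 3.361 × 0.8873 = 2.982 m.
Tailwater y_tw = 3.616 m: y_tw > y₂, so the jump is submerged.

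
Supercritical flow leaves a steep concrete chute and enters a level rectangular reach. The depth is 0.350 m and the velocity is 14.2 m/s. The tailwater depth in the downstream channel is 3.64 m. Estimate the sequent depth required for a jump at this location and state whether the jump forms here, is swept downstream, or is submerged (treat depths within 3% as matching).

y₂ = 3.62 m; the jump forms here

Fr₁ = V₁/√(g·y₁) = 14.2/√(9.81×0.350) = 7.66.
From the momentum equation for a rectangular channel, y₂/y₁ = ½[√(1 + 8Fr₁²) − 1] = ½[√470.8 − 1] = 10.3.
y₂ = 10.3 × 0.350 = 3.62 m.
Tailwater y_tw = 3.64 m: y_tw ≈ y₂, so the jump forms here.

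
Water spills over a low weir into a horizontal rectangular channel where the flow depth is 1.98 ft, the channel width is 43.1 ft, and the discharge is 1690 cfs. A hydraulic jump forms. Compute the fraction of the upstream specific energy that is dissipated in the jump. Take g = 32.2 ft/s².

ΔE/E₁ = 0.172 (17.2%)

q = Q/b = 1690/43.1 = 39.2 ft²/s; V₁ = q/y₁ = 19.8 ft/s. Fr₁ = V₁/√(g·y₁) = 2.48.
Bélanger equation: y₂/y₁ = ½[√(1 + 8Fr₁²) − 1] = ½[√50.21 − 1] = 3.04.
y₂ = 3.04 × 1.98 = 6.03 ft.
E₁ = y₁ + V₁²/2g = 8.07 ft. ΔE = (y₂ − y₁)³/(4y₁y₂) = 1.39 ft. ΔE/E₁ = 1.39/8.07 = 0.172.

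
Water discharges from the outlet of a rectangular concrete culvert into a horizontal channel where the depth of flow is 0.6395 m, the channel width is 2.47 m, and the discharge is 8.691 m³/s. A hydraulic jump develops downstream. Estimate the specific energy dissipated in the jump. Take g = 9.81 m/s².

q = Q/b = 8.691/2.47 = 3.519 m²/s; V₁ = q/y₁ = 5.502 m/s. Fr₁ = V₁/√(g·y₁) = 2.197.
From the momentum equation for a rectangular channel, y₂/y₁ = ½[√(1 + 8Fr₁²) − 1] = ½[√39.605 − 1] = 2.647.
y₂ = 2.647 × 0.6395 = 1.693 m.
Head loss: ΔE = (y₂ − y₁)³/(4y₁y₂) = (1.693 − 0.6395)³/(4×0.6395×1.693) = 1.168/4.329 = 0.2697 m.

ΔE = 0.2697 m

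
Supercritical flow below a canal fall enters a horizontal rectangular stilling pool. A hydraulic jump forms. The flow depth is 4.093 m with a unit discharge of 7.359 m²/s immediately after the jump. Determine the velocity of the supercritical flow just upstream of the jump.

V₂ = q/y₂ = 7.359/4.093 = 1.798 m/s; Fr₂ = V₂/√(g·y₂) = 0.2837.
Since the conjugate-depth ratio holds either way, y₁/y₂ = ½[√(1 + 8Fr₂²) − 1] = ½[√1.6441 − 1] = 0.1411.
y₁ = 0.1411 × 4.093 = 0.5775 m.
V₁ = q/y₁ = 7.359/0.5775 = 12.74 m/s.

V₁ = 12.74 m/s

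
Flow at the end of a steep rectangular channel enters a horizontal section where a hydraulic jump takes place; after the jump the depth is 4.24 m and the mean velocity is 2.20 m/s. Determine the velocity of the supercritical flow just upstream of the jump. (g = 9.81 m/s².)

V₁ = 11.3 m/s

Fr₂ = V₂/√(g·y₂) = 2.20/√(9.81×4.24) = 0.341.
The Bélanger relation is symmetric: y₁/y₂ = ½[√(1 + 8Fr₂²) − 1] = ½[√1.931 − 1] = 0.195.
y₁ = 0.195 × 4.24 = 0.826 m.
V₁ = q/y₁ = 9.33/0.826 = 11.3 m/s.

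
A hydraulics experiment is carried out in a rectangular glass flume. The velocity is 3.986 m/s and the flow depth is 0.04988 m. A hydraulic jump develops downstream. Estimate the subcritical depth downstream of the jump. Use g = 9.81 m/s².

y₂ = 0.3778 m

Fr₁ = V₁/√(g·y₁) = 3.986/√(9.81×0.04988) = 5.698.
Sequent-depth ratio: y₂/y₁ = ½[√(1 + 8Fr₁²) − 1] = ½[√260.76 − 1] = 7.574.
y₂ = 7.574 × 0.04988 = 0.3778 m.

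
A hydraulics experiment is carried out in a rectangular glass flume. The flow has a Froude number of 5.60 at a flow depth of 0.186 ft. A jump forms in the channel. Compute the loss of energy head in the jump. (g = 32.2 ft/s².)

Fr₁ = 5.60 (given).
Bélanger equation: y₂/y₁ = ½[√(1 + 8Fr₁²) − 1] = ½[√251.9 − 1] = 7.44.
y₂ = 7.44 × 0.186 = 1.38 ft.
V₁ = Fr₁·√(g·y₁) = 5.60×√(32.2×0.186) = 13.7 ft/s; q = V₁·y₁ = 2.55 ft²/s. V₂ = q/y₂ = 2.55/1.38 = 1.84 ft/s. E₁ = y₁ + V₁²/2g = 3.10 ft; E₂ = y₂ + V₂²/2g = 1.44 ft. ΔE = E₁ − E₂ = 1.67 ft.

ΔE = 1.67 ft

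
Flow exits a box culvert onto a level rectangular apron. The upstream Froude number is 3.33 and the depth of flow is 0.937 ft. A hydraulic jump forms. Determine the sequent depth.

Fr₁ = 3.33 (given).
Bélanger equation: y₂/y₁ = ½[√(1 + 8Fr₁²) − 1] = ½[√89.71 − 1] = 4.24.
y₂ = 4.24 × 0.937 = 3.97 ft.

y₂ = 3.97 ft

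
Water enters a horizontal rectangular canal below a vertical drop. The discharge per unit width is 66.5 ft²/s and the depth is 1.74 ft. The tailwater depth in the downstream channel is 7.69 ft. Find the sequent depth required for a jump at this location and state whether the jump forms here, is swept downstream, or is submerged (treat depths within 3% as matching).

y₂ = 11.7 ft; the jump is swept downstream

V₁ = q/y₁ = 66.5/1.74 = 38.2 ft/s. Fr₁ = V₁/√(g·y₁) = 38.2/√(32.2×1.74) = 5.11.
Conjugate-depth relation: y₂/y₁ = ½[√(1 + 8Fr₁²) − 1] = ½[√209.6 − 1] = 6.74.
y₂ = 6.74 × 1.74 = 11.7 ft.
Tailwater y_tw = 7.69 ft: y_tw < y₂, so the jump is swept downstream.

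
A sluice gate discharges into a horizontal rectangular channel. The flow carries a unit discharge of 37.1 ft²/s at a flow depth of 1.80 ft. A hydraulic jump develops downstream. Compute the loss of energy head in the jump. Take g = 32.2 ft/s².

V₁ = q/y₁ = 37.1/1.80 = 20.6 ft/s. Fr₁ = V₁/√(g·y₁) = 20.6/√(32.2×1.80) = 2.71.
Sequent-depth ratio: y₂/y₁ = ½[√(1 + 8Fr₁²) − 1] = ½[√59.64 − 1] = 3.36.
y₂ = 3.36 × 1.80 = 6.05 ft.
V₂ = q/y₂ = 37.1/6.05 = 6.13 ft/s. E₁ = y₁ + V₁²/2g = 8.40 ft; E₂ = y₂ + V₂²/2g = 6.63 ft. ΔE = E₁ − E₂ = 1.76 ft.

ΔE = 1.76 ft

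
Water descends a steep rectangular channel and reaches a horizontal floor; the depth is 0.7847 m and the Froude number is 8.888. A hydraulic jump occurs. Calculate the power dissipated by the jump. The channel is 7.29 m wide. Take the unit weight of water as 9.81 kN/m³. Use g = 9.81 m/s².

P = 30566 kW

Fr₁ = 8.888 (given).
From the momentum equation for a rectangular channel, y₂/y₁ = ½[√(1 + 8Fr₁²) − 1] = ½[√632.97 − 1] = 12.08.
y₂ = 12.08 × 0.7847 = 9.479 m.
V₁ = Fr₁·√(g·y₁) = 8.888×√(9.81×0.7847) = 24.66 m/s; q = V₁·y₁ = 19.35 m²/s. V₂ = q/y₂ = 19.35/9.479 = 2.041 m/s. E₁ = y₁ + V₁²/2g = 31.78 m; E₂ = y₂ + V₂²/2g = 9.691 m. ΔE = E₁ − E₂ = 22.09 m.
Q = q·b = 19.35 × 7.29 = 141.1 m³/s. P = γ·Q·ΔE = 9.81 × 141.1 × 22.09 = 30566 kW.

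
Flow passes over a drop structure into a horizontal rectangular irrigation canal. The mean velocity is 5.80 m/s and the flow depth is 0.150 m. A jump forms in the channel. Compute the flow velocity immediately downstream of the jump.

Fr₁ = V₁/√(g·y₁) = 5.80/√(9.81×0.150) = 4.78.
Bélanger equation: y₂/y₁ = ½[√(1 + 8Fr₁²) − 1] = ½[√183.9 − 1] = 6.28.
y₂ = 6.28 × 0.150 = 0.942 m.
q = V₁·y₁ = 5.80 × 0.150 = 0.870 m²/s.
V₂ = q/y₂ = 0.870/0.942 = 0.924 m/s.

V₂ = 0.924 m/s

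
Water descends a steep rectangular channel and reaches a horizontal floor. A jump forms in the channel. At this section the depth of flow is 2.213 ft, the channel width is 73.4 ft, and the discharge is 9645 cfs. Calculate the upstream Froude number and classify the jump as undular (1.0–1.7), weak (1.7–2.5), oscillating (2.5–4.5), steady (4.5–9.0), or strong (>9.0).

q = Q/b = 9645/73.4 = 131.4 ft²/s; V₁ = q/y₁ = 59.38 ft/s. Fr₁ = V₁/√(g·y₁) = 7.034.
Fr₁ = 7.034 lies in the steady range.

Fr₁ = 7.034; steady jump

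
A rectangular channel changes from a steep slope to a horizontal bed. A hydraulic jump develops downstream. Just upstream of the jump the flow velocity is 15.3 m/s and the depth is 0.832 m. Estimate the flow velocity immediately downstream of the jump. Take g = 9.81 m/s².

Fr₁ = V₁/√(g·y₁) = 15.3/√(9.81×0.832) = 5.36.
Bélanger equation: y₂/y₁ = ½[√(1 + 8Fr₁²) − 1] = ½[√230.4 − 1] = 7.09.
y₂ = 7.09 × 0.832 = 5.90 m.
q = V₁·y₁ = 15.3 × 0.832 = 12.7 m²/s.
V₂ = q/y₂ = 12.7/5.90 = 2.16 m/s.

V₂ = 2.16 m/s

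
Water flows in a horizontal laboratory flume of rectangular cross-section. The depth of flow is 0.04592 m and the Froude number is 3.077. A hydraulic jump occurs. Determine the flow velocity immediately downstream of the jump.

Fr₁ = 3.077 (given).
From the momentum equation for a rectangular channel, y₂/y₁ = ½[√(1 + 8Fr₁²) − 1] = ½[√76.743 − 1] = 3.880.
y₂ = 3.880 × 0.04592 = 0.1782 m.
V₁ = Fr₁·√(g·y₁) = 3.077×√(9.81×0.04592) = 2.065 m/s; q = V₁·y₁ = 0.09483 m²/s.
V₂ = q/y₂ = 0.09483/0.1782 = 0.5322 m/s.

V₂ = 0.5322 m/s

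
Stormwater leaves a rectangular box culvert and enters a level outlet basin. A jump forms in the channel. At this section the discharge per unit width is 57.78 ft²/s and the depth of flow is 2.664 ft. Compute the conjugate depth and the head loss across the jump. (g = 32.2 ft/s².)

y₂ = 7.591 ft; ΔE = 1.478 ft

V₁ = q/y₁ = 57.78/2.664 = 21.69 ft/s. Fr₁ = V₁/√(g·y₁) = 21.69/√(32.2×2.664) = 2.342.
By Bélanger, y₂/y₁ = ½[√(1 + 8Fr₁²) − 1] = ½[√44.872 − 1] = 2.849.
y₂ = 2.849 × 2.664 = 7.591 ft.
V₂ = q/y₂ = 57.78/7.591 = 7.612 ft/s. E₁ = y₁ + V₁²/2g = 9.969 ft; E₂ = y₂ + V₂²/2g = 8.490 ft. ΔE = E₁ − E₂ = 1.478 ft.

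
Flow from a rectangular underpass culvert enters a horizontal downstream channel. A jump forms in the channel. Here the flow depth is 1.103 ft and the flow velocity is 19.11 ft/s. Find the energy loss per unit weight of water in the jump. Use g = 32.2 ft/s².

ΔE = 1.949 ft

Fr₁ = V₁/√(g·y₁) = 19.11/√(32.2×1.103) = 3.207.
By Bélanger, y₂/y₁ = ½[√(1 + 8Fr₁²) − 1] = ½[√83.258 − 1] = 4.062.
y₂ = 4.062 × 1.103 = 4.481 ft.
Head loss: ΔE = (y₂ − y₁)³/(4y₁y₂) = (4.481 − 1.103)³/(4×1.103×4.481) = 38.54/19.77 = 1.949 ft.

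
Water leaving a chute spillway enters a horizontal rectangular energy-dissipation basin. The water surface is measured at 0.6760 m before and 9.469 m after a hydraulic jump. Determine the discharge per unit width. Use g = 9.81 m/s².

q = 17.85 m²/s

For a rectangular channel the momentum equation gives q² = ½·g·y₁·y₂·(y₁ + y₂) = ½×9.81×0.6760×9.469×10.14 = 318.5.
q = √318.5 = 17.85 m²/s.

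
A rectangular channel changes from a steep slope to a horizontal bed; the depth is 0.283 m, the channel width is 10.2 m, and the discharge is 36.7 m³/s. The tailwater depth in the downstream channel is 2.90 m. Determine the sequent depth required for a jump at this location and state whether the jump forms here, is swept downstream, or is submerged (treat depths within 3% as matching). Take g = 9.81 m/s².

y₂ = 2.92 m; the jump forms here

q = Q/b = 36.7/10.2 = 3.60 m²/s; V₁ = q/y₁ = 12.7 m/s. Fr₁ = V₁/√(g·y₁) = 7.63.
Sequent-depth ratio: y₂/y₁ = ½[√(1 + 8Fr₁²) − 1] = ½[√466.8 − 1] = 10.3.
y₂ = 10.3 × 0.283 = 2.92 m.
Tailwater y_tw = 2.90 m: y_tw ≈ y₂, so the jump forms here.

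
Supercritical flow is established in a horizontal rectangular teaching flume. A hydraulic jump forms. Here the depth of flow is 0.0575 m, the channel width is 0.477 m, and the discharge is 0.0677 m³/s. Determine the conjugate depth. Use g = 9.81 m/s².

y₂ = 0.240 m

q = Q/b = 0.0677/0.477 = 0.142 m²/s; V₁ = q/y₁ = 2.47 m/s. Fr₁ = V₁/√(g·y₁) = 3.29.
Sequent-depth ratio: y₂/y₁ = ½[√(1 + 8Fr₁²) − 1] = ½[√87.41 − 1] = 4.17.
y₂ = 4.17 × 0.0575 = 0.240 m.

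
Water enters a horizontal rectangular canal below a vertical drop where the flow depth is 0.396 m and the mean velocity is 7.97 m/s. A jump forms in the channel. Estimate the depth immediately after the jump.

Fr₁ = V₁/√(g·y₁) = 7.97/√(9.81×0.396) = 4.04.
Bélanger equation: y₂/y₁ = ½[√(1 + 8Fr₁²) − 1] = ½[√131.8 − 1] = 5.24.
y₂ = 5.24 × 0.396 = 2.08 m.

y₂ = 2.08 m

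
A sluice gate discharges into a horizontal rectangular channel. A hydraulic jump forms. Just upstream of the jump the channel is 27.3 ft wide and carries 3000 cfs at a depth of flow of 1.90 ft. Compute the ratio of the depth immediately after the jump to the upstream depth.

q = Q/b = 3000/27.3 = 110 ft²/s; V₁ = q/y₁ = 57.8 ft/s. Fr₁ = V₁/√(g·y₁) = 7.39.
Bélanger equation: y₂/y₁ = ½[√(1 + 8Fr₁²) − 1] = ½[√438.4 − 1] = 9.97.

y₂/y₁ = 9.97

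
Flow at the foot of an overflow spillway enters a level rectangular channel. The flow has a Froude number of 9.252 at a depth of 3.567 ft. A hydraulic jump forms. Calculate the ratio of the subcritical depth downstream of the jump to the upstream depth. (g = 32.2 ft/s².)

Fr₁ = 9.252 (given).
By Bélanger, y₂/y₁ = ½[√(1 + 8Fr₁²) − 1] = ½[√685.80 − 1] = 12.59.

y₂/y₁ = 12.59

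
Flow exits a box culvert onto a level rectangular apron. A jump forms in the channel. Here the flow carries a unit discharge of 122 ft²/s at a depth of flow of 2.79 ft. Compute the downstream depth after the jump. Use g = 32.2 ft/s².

V₁ = q/y₁ = 122/2.79 = 43.7 ft/s. Fr₁ = V₁/√(g·y₁) = 43.7/√(32.2×2.79) = 4.61.
From the momentum equation for a rectangular channel, y₂/y₁ = ½[√(1 + 8Fr₁²) − 1] = ½[√171.3 − 1] = 6.04.
y₂ = 6.04 × 2.79 = 16.9 ft.

y₂ = 16.9 ft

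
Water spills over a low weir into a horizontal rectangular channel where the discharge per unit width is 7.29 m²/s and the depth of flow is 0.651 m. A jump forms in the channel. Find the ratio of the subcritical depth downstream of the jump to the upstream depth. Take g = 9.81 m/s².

V₁ = q/y₁ = 7.29/0.651 = 11.2 m/s. Fr₁ = V₁/√(g·y₁) = 11.2/√(9.81×0.651) = 4.43.
Sequent-depth ratio: y₂/y₁ = ½[√(1 + 8Fr₁²) − 1] = ½[√158.1 − 1] = 5.79.

y₂/y₁ = 5.79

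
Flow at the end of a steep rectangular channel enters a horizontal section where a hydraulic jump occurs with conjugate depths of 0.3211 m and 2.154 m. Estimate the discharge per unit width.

q = 2.898 m²/s

For a rectangular channel the momentum equation gives q² = ½·g·y₁·y₂·(y₁ + y₂) = ½×9.81×0.3211×2.154×2.475 = 8.397.
q = √8.397 = 2.898 m²/s.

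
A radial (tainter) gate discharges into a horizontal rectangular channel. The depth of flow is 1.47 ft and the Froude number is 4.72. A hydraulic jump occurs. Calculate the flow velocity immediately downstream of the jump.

Fr₁ = 4.72 (given).
Sequent-depth ratio: y₂/y₁ = ½[√(1 + 8Fr₁²) − 1] = ½[√179.2 − 1] = 6.19.
y₂ = 6.19 × 1.47 = 9.10 ft.
V₁ = Fr₁·√(g·y₁) = 4.72×√(32.2×1.47) = 32.5 ft/s; q = V₁·y₁ = 47.7 ft²/s.
V₂ = q/y₂ = 47.7/9.10 = 5.24 ft/s.

V₂ = 5.24 ft/s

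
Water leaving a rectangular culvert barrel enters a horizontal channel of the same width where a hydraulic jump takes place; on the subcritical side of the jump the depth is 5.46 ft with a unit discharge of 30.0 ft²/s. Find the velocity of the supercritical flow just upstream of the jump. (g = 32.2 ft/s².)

V₂ = q/y₂ = 30.0/5.46 = 5.49 ft/s; Fr₂ = V₂/√(g·y₂) = 0.414.
The Bélanger relation is symmetric: y₁/y₂ = ½[√(1 + 8Fr₂²) − 1] = ½[√2.374 − 1] = 0.270.
y₁ = 0.270 × 5.46 = 1.48 ft.
V₁ = q/y₁ = 30.0/1.48 = 20.3 ft/s.

V₁ = 20.3 ft/s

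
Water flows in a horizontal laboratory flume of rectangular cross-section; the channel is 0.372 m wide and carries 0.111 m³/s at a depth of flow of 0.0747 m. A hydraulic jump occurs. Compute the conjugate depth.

q = Q/b = 0.111/0.372 = 0.298 m²/s; V₁ = q/y₁ = 3.99 m/s. Fr₁ = V₁/√(g·y₁) = 4.67.
Conjugate-depth relation: y₂/y₁ = ½[√(1 + 8Fr₁²) − 1] = ½[√175.2 − 1] = 6.12.
y₂ = 6.12 × 0.0747 = 0.457 m.

y₂ = 0.457 m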